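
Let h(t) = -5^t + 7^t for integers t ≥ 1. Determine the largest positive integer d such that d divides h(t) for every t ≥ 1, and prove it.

Computing the first values: h(1) = 2 and h(2) = 24; gcd(2, 24) = 2, so d ≤ 2.
We prove 2 | -5^t + 7^t for all t ≥ 1 by induction on t.
Base case (t = 1): h(1) = 2 = 2·(1), so 2 | h(1).
For the inductive step, assume it holds for an arbitrary r ≥ 1, i.e. 2 | h(r). Then
7^{r+1} − 5^{r+1} = 7·7^r − 5·5^r = 7·(7^r − 5^r) + (2)·5^r. The first term is divisible by 2 by the inductive hypothesis, and the second term (2)·5^r is divisible by 2 since 2 | 2. Hence 2 | h(r+1).
By induction, the statement is established for all t ≥ 1.
Therefore the largest such d is 2.

d = 2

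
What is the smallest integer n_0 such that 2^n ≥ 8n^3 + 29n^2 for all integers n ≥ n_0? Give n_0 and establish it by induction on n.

n_0 = 16

At n = 15: 32768 < 33525, so the inequality fails and n_0 ≥ 16. We prove 2^n ≥ 8n^3 + 29n^2 for all n ≥ 16.
When n = 16: 2^n = 65536 and 8n^3 + 29n^2 = 40192, so 65536 ≥ 40192.
Inductive step: assume the claim holds for n = k, so 2^k ≥ 8k^3 + 29k^2.
Then 2^(k + 1) = 2·(2^k) ≥ 2·(8k^3 + 29k^2).
Also, for k ≥ 16 we have 2·(8k^3 + 29k^2) ≥ 8(k+1)^3 + 29(k+1)^2, since 2·(8k^3 + 29k^2) − (8(k+1)^3 + 29(k+1)^2) = 8k^3 + 5k^2 - 82k - 37, which is nonnegative for all k ≥ 16.
Combining, 2^(k + 1) ≥ 8(k+1)^3 + 29(k+1)^2.
By the principle of mathematical induction, the result holds for all n ≥ 16.
Hence the smallest such n_0 is 16.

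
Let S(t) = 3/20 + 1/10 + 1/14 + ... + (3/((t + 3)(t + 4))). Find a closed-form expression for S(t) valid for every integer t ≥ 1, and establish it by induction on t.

S(t) = 3t/(4(t + 4))

We claim S(t) = 3t/(4(t + 4)) for all t ≥ 1.
For the base case t = 1: S(1) = 3/20, and the closed form gives 3/20. They agree.
Suppose the result is true for t = j, so S(j) = 3j/(4(j + 4)).
Then S(j+1) = S(j) + (3/((j + 4)(j + 5))) = (3j/(4(j + 4))) + (3/((j + 4)(j + 5))).
Simplifying, S(j+1) = 3(j + 1)/(4(j + 5)) = 3(j+1)/(4((j+1) + 4)),
which is the closed form with t = j+1.
Hence, by induction on t, the claim holds for every t ≥ 1.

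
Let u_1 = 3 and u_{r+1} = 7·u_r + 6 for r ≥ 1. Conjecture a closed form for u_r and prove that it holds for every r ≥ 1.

u_r = 4·7^(r - 1) - 1

Computing the first terms: u_1 = 3, u_2 = 27, u_3 = 195. This suggests u_r = 4·7^(r - 1) - 1.
Base step (r = 1): the formula gives 3 = 3 = u_1.
For the inductive step, assume it holds for an arbitrary m ≥ 1, so u_m = 4·7^(m - 1) - 1.
Then u_{m+1} = 7·u_m + 6 = 7·(4·7^(m - 1) - 1) + 6 = 4·7^m - 1 = 4·7^((m+1) - 1) - 1,
which is the claimed formula at r = m+1.
By induction, the statement is established for all r ≥ 1.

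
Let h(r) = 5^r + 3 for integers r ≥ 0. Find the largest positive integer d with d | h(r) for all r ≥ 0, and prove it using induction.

Computing the first values: h(0) = 4 and h(1) = 8; gcd(4, 8) = 4, so d ≤ 4.
We prove 4 | 5^r + 3 for all r ≥ 0 by induction on r.
For the base case r = 0: h(0) = 4 = 4·(1), so 4 | h(0).
For the inductive step, assume it holds for an arbitrary j ≥ 0, i.e. 4 | h(j). Then
h(j+1) = 5^(j+1) + 3 = 5·(5^j + 3) - 12 = 5·h(j) - 12. The first term is divisible by 4 by the inductive hypothesis, and -12 is divisible by 4. Hence 4 | h(j+1).
Hence, by induction on r, the claim holds for every r ≥ 0.
Therefore the largest such d is 4.

d = 4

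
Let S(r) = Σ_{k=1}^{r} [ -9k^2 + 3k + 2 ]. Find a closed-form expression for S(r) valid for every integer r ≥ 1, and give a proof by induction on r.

S(r) = -r(3r^2 + 3r - 2)

We claim S(r) = -r(3r^2 + 3r - 2) for all r ≥ 1.
Base case (r = 1): S(1) = -4, and the closed form gives -4. They agree.
Inductive step: suppose the statement holds for some k ≥ 1, so S(k) = k(-3k^2 - 3k + 2).
Then S(k+1) = S(k) + (3k - 9(k + 1)^2 + 5) = (k(-3k^2 - 3k + 2)) + (3k - 9(k + 1)^2 + 5).
Simplifying, S(k+1) = -(k + 1)(3k^2 + 9k + 4) = -(k+1)(3(k+1)^2 + 3(k+1) - 2),
which is the closed form with r = k+1.
Hence, by induction on r, the claim holds for every r ≥ 1.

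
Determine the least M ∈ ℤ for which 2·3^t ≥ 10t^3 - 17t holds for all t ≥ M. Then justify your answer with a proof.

At t = 6: 1458 < 2058, so the inequality fails and M ≥ 7. We prove 2·3^t ≥ 10t^3 - 17t for all t ≥ 7.
Base case (t = 7): 2·3^t = 4374 and 10t^3 - 17t = 3311, so 4374 ≥ 3311.
Inductive step: assume the claim holds for t = k, so 2·3^k ≥ 10k^3 - 17k.
Then 2·3^(k + 1) = 3·(2·3^k) ≥ 3·(10k^3 - 17k).
Also, for k ≥ 7 we have 3·(10k^3 - 17k) ≥ 10(k+1)^3 - 17(k+1), since 3·(10k^3 - 17k) − (10(k+1)^3 - 17(k+1)) = 20k^3 - 30k^2 - 64k + 7, which is nonnegative for all k ≥ 7.
Combining, 2·3^(k + 1) ≥ 10(k+1)^3 - 17(k+1).
By induction, the statement is established for all t ≥ 7.
Hence the smallest such M is 7.

M = 7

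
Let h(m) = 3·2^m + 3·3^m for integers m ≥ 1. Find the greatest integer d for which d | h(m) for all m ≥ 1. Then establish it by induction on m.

Computing the first values: h(1) = 15 and h(2) = 39; gcd(15, 39) = 3, so d ≤ 3.
We prove 3 | 3·2^m + 3·3^m for all m ≥ 1 by induction on m.
Base case (m = 1): h(1) = 15 = 3·(5), so 3 | h(1).
Inductive step: assume the claim holds for m = r, i.e. 3 | h(r). Then
h(r+1) − 3·h(r) = (3·2^(r+1) + 3·3^(r+1)) − 3·(3·2^r + 3·3^r) = (3)·2^r·(2 − 3) = (-3)·2^r. Since 3 | h(r) by the inductive hypothesis, 3 | 3·h(r); and 3 | -3 since -3 = 3·-1. Therefore 3 | h(r+1).
By the principle of mathematical induction, the result holds for all m ≥ 1.
Therefore the largest such d is 3.

d = 3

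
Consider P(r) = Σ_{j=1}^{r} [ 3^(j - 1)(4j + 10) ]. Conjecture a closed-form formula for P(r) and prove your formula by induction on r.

P(r) = 2·3^r(r + 2) - 4

We claim P(r) = 2·3^r(r + 2) - 4 for all r ≥ 1.
Base case (r = 1): P(1) = 14, and the closed form gives 14. They agree.
For the inductive step, assume it holds for an arbitrary j ≥ 1, so P(j) = 2·3^j(j + 2) - 4.
Then P(j+1) = P(j) + (3^j(4j + 14)) = (2·3^j(j + 2) - 4) + (3^j(4j + 14)).
Simplifying, P(j+1) = 6·3^j·j + 18·3^j - 4 = 2·3^(j+1)((j+1) + 2) - 4,
which is the closed form with r = j+1.
This completes the induction.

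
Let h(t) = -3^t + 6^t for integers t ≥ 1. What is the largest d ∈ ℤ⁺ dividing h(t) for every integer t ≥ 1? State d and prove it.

Computing the first values: h(1) = 3 and h(2) = 27; gcd(3, 27) = 3, so d ≤ 3.
We prove 3 | -3^t + 6^t for all t ≥ 1 by induction on t.
Base case (t = 1): h(1) = 3 = 3·(1), so 3 | h(1).
Inductive step: suppose the statement holds for some k ≥ 1, i.e. 3 | h(k). Then
6^{k+1} − 3^{k+1} = 6·6^k − 3·3^k = 6·(6^k − 3^k) + (3)·3^k. The first term is divisible by 3 by the inductive hypothesis, and the second term (3)·3^k is divisible by 3 since 3 | 3. Hence 3 | h(k+1).
This completes the induction.
Therefore the largest such d is 3.

d = 3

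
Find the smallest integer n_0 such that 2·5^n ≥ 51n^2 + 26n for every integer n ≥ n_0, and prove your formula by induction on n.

At n = 3: 250 < 537, so the inequality fails and n_0 ≥ 4. We prove 2·5^n ≥ 51n^2 + 26n for all n ≥ 4.
For the base case n = 4: 2·5^n = 1250 and 51n^2 + 26n = 920, so 1250 ≥ 920.
Inductive step: assume the claim holds for n = p, so 2·5^p ≥ 51p^2 + 26p.
Then 2·5^(p + 1) = 5·(2·5^p) ≥ 5·(51p^2 + 26p).
Also, for p ≥ 4 we have 5·(51p^2 + 26p) ≥ 51(p+1)^2 + 26(p+1), since 5·(51p^2 + 26p) − (51(p+1)^2 + 26(p+1)) = 204p^2 + 2p - 77, which is nonnegative for all p ≥ 4.
Combining, 2·5^(p + 1) ≥ 51(p+1)^2 + 26(p+1).
Hence, by induction on n, the claim holds for every n ≥ 4.
Hence the smallest such n_0 is 4.

n_0 = 4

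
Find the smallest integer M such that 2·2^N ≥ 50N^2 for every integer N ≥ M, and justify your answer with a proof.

At N = 11: 4096 < 6050, so the inequality fails and M ≥ 12. We prove 2·2^N ≥ 50N^2 for all N ≥ 12.
When N = 12: 2·2^N = 8192 and 50N^2 = 7200, so 8192 ≥ 7200.
Inductive step: suppose the statement holds for some r ≥ 12, so 2·2^r ≥ 50r^2.
Then 2·2^(r + 1) = 2·(2·2^r) ≥ 2·(50r^2).
Also, for r ≥ 12 we have 2·(50r^2) ≥ 50(r+1)^2, since 2 ≥ (1 + 1/r)^2 for all r ≥ 12.
Combining, 2·2^(r + 1) ≥ 50(r+1)^2.
Hence, by induction on N, the claim holds for every N ≥ 12.
Hence the smallest such M is 12.

M = 12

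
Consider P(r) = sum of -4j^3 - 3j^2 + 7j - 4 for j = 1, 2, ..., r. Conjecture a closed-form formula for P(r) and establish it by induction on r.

P(r) = -r(r^3 + 3r^2 - r + 1)

We claim P(r) = -r(r^3 + 3r^2 - r + 1) for all r ≥ 1.
For the base case r = 1: P(1) = -4, and the closed form gives -4. They agree.
For the inductive step, assume it holds for an arbitrary j ≥ 1, so P(j) = j(-j^3 - 3j^2 + j - 1).
Then P(j+1) = P(j) + (-4j^3 - 15j^2 - 11j - 4) = (j(-j^3 - 3j^2 + j - 1)) + (-4j^3 - 15j^2 - 11j - 4).
Simplifying, P(j+1) = -(j + 1)(j^3 + 6j^2 + 8j + 4) = -(j+1)((j+1)^3 + 3(j+1)^2 - (j+1) + 1),
which is the closed form with r = j+1.
By the principle of mathematical induction, the result holds for all r ≥ 1.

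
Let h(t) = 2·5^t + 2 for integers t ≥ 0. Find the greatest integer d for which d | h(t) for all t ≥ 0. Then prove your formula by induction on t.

d = 4

Computing the first values: h(0) = 4 and h(1) = 12; gcd(4, 12) = 4, so d ≤ 4.
We prove 4 | 2·5^t + 2 for all t ≥ 0 by induction on t.
For the base case t = 0: h(0) = 4 = 4·(1), so 4 | h(0).
Inductive step: assume the claim holds for t = p, i.e. 4 | h(p). Then
h(p+1) = 2·5^(p+1) + 2 = 5·(2·5^p + 2) - 8 = 5·h(p) - 8. The first term is divisible by 4 by the inductive hypothesis, and -8 is divisible by 4. Hence 4 | h(p+1).
This completes the induction.
Therefore the largest such d is 4.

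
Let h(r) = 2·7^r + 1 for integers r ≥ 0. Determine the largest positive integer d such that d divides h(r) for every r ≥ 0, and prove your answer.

Computing the first values: h(0) = 3 and h(1) = 15; gcd(3, 15) = 3, so d ≤ 3.
We prove 3 | 2·7^r + 1 for all r ≥ 0 by induction on r.
Base step (r = 0): h(0) = 3 = 3·(1), so 3 | h(0).
Suppose the result is true for r = k, i.e. 3 | h(k). Then
h(k+1) = 2·7^(k+1) + 1 = 7·(2·7^k + 1) - 6 = 7·h(k) - 6. The first term is divisible by 3 by the inductive hypothesis, and -6 is divisible by 3. Hence 3 | h(k+1).
Hence, by induction on r, the claim holds for every r ≥ 0.
Therefore the largest such d is 3.

d = 3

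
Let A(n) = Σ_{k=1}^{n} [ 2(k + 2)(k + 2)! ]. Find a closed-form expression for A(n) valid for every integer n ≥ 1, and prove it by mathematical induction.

A(n) = 2(n + 3)! - 12

We claim A(n) = 2(n + 3)! - 12 for all n ≥ 1.
Base case (n = 1): A(1) = 36, and the closed form gives 36. They agree.
Inductive step: suppose the statement holds for some k ≥ 1, so A(k) = 2(k + 3)! - 12.
Then A(k+1) = A(k) + (2(k + 3)(k + 3)!) = (2(k + 3)! - 12) + (2(k + 3)(k + 3)!).
Simplifying, A(k+1) = 2((k+1) + 3)! - 12,
which is the closed form with n = k+1.
This completes the induction.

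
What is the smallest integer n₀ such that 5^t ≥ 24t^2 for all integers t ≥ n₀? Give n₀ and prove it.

At t = 3: 125 < 216, so the inequality fails and n₀ ≥ 4. We prove 5^t ≥ 24t^2 for all t ≥ 4.
Base step (t = 4): 5^t = 625 and 24t^2 = 384, so 625 ≥ 384.
For the inductive step, assume it holds for an arbitrary k ≥ 4, so 5^k ≥ 24k^2.
Then 5^(k + 1) = 5·(5^k) ≥ 5·(24k^2).
Also, for k ≥ 4 we have 5·(24k^2) ≥ 24(k+1)^2, since 5 ≥ (1 + 1/k)^2 for all k ≥ 4.
Combining, 5^(k + 1) ≥ 24(k+1)^2.
Hence, by induction on t, the claim holds for every t ≥ 4.
Hence the smallest such n₀ is 4.

n₀ = 4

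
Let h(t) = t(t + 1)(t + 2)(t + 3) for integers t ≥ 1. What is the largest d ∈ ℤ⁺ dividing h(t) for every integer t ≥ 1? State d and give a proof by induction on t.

d = 24

Computing the first values: h(1) = 24 and h(2) = 120; gcd(24, 120) = 24, so d ≤ 24.
We prove 24 | t(t + 1)(t + 2)(t + 3) for all t ≥ 1 by induction on t.
Base step (t = 1): h(1) = 24 = 24·(1), so 24 | h(1).
Suppose the result is true for t = p, i.e. 24 | h(p). Then
h(p+1) − h(p) = (p+1)·(p+2)·(p+3)·(p+4) − p·(p+1)·(p+2)·(p+3) = (p+1)·(p+2)·(p+3)·[(p+4) − p] = 4·(p+1)·(p+2)·(p+3). The product of 3 consecutive integers is divisible by (3)! = 6, so h(p+1) − h(p) is divisible by 4·6 = 24. By the inductive hypothesis 24 | h(p), hence 24 | h(p+1).
By induction, the statement is established for all t ≥ 1.
Therefore the largest such d is 24.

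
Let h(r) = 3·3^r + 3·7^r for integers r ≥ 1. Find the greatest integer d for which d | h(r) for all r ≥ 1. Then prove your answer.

Computing the first values: h(1) = 30 and h(2) = 174; gcd(30, 174) = 6, so d ≤ 6.
We prove 6 | 3·3^r + 3·7^r for all r ≥ 1 by induction on r.
Base step (r = 1): h(1) = 30 = 6·(5), so 6 | h(1).
For the inductive step, assume it holds for an arbitrary p ≥ 1, i.e. 6 | h(p). Then
h(p+1) − 7·h(p) = (3·3^(p+1) + 3·7^(p+1)) − 7·(3·3^p + 3·7^p) = (3)·3^p·(3 − 7) = (-12)·3^p. Since 6 | h(p) by the inductive hypothesis, 6 | 7·h(p); and 6 | -12 since -12 = 6·-2. Therefore 6 | h(p+1).
Hence, by induction on r, the claim holds for every r ≥ 1.
Therefore the largest such d is 6.

d = 6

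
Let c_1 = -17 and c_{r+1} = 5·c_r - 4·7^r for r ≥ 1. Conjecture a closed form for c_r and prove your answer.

Computing the first terms: c_1 = -17, c_2 = -113, c_3 = -761. This suggests c_r = -3·5^(r - 1) - 2·7^r.
For the base case r = 1: the formula gives -17 = -17 = c_1.
For the inductive step, assume it holds for an arbitrary j ≥ 1, so c_j = -3·5^(j - 1) - 2·7^j.
Then c_{j+1} = 5·c_j - 4·7^j = 5·(-3·5^(j - 1) - 2·7^j) - 4·7^j = -3·5^j - 2·7^(j + 1) = -3·5^((j+1) - 1) - 2·7^(j+1),
which is the claimed formula at r = j+1.
By induction, the statement is established for all r ≥ 1.

c_r = -3·5^(r - 1) - 2·7^r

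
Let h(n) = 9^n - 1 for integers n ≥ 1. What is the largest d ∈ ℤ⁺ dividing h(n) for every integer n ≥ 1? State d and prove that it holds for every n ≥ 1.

d = 8

Computing the first values: h(1) = 8 and h(2) = 80; gcd(8, 80) = 8, so d ≤ 8.
We prove 8 | 9^n - 1 for all n ≥ 1 by induction on n.
Base step (n = 1): h(1) = 8 = 8·(1), so 8 | h(1).
For the inductive step, assume it holds for an arbitrary r ≥ 1, i.e. 8 | h(r). Then
9^{r+1} − 1^{r+1} = 9·9^r − 1·1^r = 9·(9^r − 1^r) + (8)·1^r. The first term is divisible by 8 by the inductive hypothesis, and the second term (8)·1^r is divisible by 8 since 8 | 8. Hence 8 | h(r+1).
By the principle of mathematical induction, the result holds for all n ≥ 1.
Therefore the largest such d is 8.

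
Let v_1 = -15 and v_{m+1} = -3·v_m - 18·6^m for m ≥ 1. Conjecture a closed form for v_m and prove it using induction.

Computing the first terms: v_1 = -15, v_2 = -63, v_3 = -459. This suggests v_m = (-3)^m - 2·6^m.
Base step (m = 1): the formula gives -15 = -15 = v_1.
Inductive step: suppose the statement holds for some j ≥ 1, so v_j = (-3)^j - 2·6^j.
Then v_{j+1} = -3·v_j - 18·6^j = -3·((-3)^j - 2·6^j) - 18·6^j = (-3)^(j + 1) - 2·6^(j + 1),
which is the claimed formula at m = j+1.
This completes the induction.

v_m = (-3)^m - 2·6^m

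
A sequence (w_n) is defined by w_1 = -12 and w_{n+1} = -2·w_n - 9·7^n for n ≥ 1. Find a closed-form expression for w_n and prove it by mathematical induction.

Computing the first terms: w_1 = -12, w_2 = -39, w_3 = -363. This suggests w_n = -5(-2)^(n - 1) - 7^n.
When n = 1: the formula gives -12 = -12 = w_1.
Inductive step: assume the claim holds for n = p, so w_p = -5(-2)^(p - 1) - 7^p.
Then w_{p+1} = -2·w_p - 9·7^p = -2·(-5(-2)^(p - 1) - 7^p) - 9·7^p = -5(-2)^p - 7^(p + 1) = -5(-2)^((p+1) - 1) - 7^(p+1),
which is the claimed formula at n = p+1.
By induction, the statement is established for all n ≥ 1.

w_n = -5(-2)^(n - 1) - 7^n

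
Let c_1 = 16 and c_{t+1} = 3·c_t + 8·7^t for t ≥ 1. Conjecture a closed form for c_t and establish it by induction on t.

Computing the first terms: c_1 = 16, c_2 = 104, c_3 = 704. This suggests c_t = 2·3^(t - 1) + 2·7^t.
Base step (t = 1): the formula gives 16 = 16 = c_1.
Suppose the result is true for t = k, so c_k = 2·3^(k - 1) + 2·7^k.
Then c_{k+1} = 3·c_k + 8·7^k = 3·(2·3^(k - 1) + 2·7^k) + 8·7^k = 2·3^k + 2·7^(k + 1) = 2·3^((k+1) - 1) + 2·7^(k+1),
which is the claimed formula at t = k+1.
Hence, by induction on t, the claim holds for every t ≥ 1.

c_t = 2·3^(t - 1) + 2·7^t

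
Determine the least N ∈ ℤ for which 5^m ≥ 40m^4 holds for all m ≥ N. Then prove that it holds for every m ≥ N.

At m = 7: 78125 < 96040, so the inequality fails and N ≥ 8. We prove 5^m ≥ 40m^4 for all m ≥ 8.
For the base case m = 8: 5^m = 390625 and 40m^4 = 163840, so 390625 ≥ 163840.
Suppose the result is true for m = k, so 5^k ≥ 40k^4.
Then 5^(k + 1) = 5·(5^k) ≥ 5·(40k^4).
Also, for k ≥ 8 we have 5·(40k^4) ≥ 40(k+1)^4, since 5 ≥ (1 + 1/k)^4 for all k ≥ 8.
Combining, 5^(k + 1) ≥ 40(k+1)^4.
By the principle of mathematical induction, the result holds for all m ≥ 8.
Hence the smallest such N is 8.

N = 8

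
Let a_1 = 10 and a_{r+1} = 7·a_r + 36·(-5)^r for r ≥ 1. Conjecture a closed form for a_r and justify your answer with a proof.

Computing the first terms: a_1 = 10, a_2 = -110, a_3 = 130. This suggests a_r = -3(-5)^r - 5·7^(r - 1).
When r = 1: the formula gives 10 = 10 = a_1.
Inductive step: assume the claim holds for r = p, so a_p = -3(-5)^p - 5·7^(p - 1).
Then a_{p+1} = 7·a_p + 36·(-5)^p = 7·(-3(-5)^p - 5·7^(p - 1)) + 36·(-5)^p = -3(-5)^(p + 1) - 5·7^p = -3(-5)^(p+1) - 5·7^((p+1) - 1),
which is the claimed formula at r = p+1.
Hence, by induction on r, the claim holds for every r ≥ 1.

a_r = -3(-5)^r - 5·7^(r - 1)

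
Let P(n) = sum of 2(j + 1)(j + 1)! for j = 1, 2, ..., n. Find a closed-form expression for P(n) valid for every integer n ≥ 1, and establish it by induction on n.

P(n) = 2(n + 2)! - 4

We claim P(n) = 2(n + 2)! - 4 for all n ≥ 1.
Base step (n = 1): P(1) = 8, and the closed form gives 8. They agree.
Inductive step: suppose the statement holds for some j ≥ 1, so P(j) = 2(j + 2)! - 4.
Then P(j+1) = P(j) + (2(j + 2)(j + 2)!) = (2(j + 2)! - 4) + (2(j + 2)(j + 2)!).
Simplifying, P(j+1) = 2((j+1) + 2)! - 4,
which is the closed form with n = j+1.
Hence, by induction on n, the claim holds for every n ≥ 1.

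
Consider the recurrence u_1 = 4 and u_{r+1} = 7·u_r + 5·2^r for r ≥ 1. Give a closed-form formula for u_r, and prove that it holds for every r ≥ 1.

u_r = -2^r + 6·7^(r - 1)

Computing the first terms: u_1 = 4, u_2 = 38, u_3 = 286. This suggests u_r = -2^r + 6·7^(r - 1).
When r = 1: the formula gives 4 = 4 = u_1.
Suppose the result is true for r = p, so u_p = -2^p + 6·7^(p - 1).
Then u_{p+1} = 7·u_p + 5·2^p = 7·(-2^p + 6·7^(p - 1)) + 5·2^p = -2^(p + 1) + 6·7^p = -2^(p+1) + 6·7^((p+1) - 1),
which is the claimed formula at r = p+1.
By the principle of mathematical induction, the result holds for all r ≥ 1.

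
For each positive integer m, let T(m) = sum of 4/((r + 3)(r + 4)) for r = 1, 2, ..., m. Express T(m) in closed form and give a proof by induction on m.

T(m) = m/(m + 4)

We claim T(m) = m/(m + 4) for all m ≥ 1.
Base case (m = 1): T(1) = 1/5, and the closed form gives 1/5. They agree.
Inductive step: assume the claim holds for m = r, so T(r) = r/(r + 4).
Then T(r+1) = T(r) + (4/((r + 4)(r + 5))) = (r/(r + 4)) + (4/((r + 4)(r + 5))).
Simplifying, T(r+1) = (r + 1)/(r + 5) = (r+1)/((r+1) + 4),
which is the closed form with m = r+1.
By induction, the statement is established for all m ≥ 1.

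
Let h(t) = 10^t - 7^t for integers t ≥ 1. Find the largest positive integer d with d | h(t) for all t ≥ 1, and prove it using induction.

Computing the first values: h(1) = 3 and h(2) = 51; gcd(3, 51) = 3, so d ≤ 3.
We prove 3 | 10^t - 7^t for all t ≥ 1 by induction on t.
Base step (t = 1): h(1) = 3 = 3·(1), so 3 | h(1).
Inductive step: assume the claim holds for t = i, i.e. 3 | h(i). Then
10^{i+1} − 7^{i+1} = 10·10^i − 7·7^i = 10·(10^i − 7^i) + (3)·7^i. The first term is divisible by 3 by the inductive hypothesis, and the second term (3)·7^i is divisible by 3 since 3 | 3. Hence 3 | h(i+1).
This completes the induction.
Therefore the largest such d is 3.

d = 3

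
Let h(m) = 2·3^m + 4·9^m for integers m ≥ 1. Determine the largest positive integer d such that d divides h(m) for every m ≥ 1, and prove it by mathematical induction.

Computing the first values: h(1) = 42 and h(2) = 342; gcd(42, 342) = 6, so d ≤ 6.
We prove 6 | 2·3^m + 4·9^m for all m ≥ 1 by induction on m.
Base step (m = 1): h(1) = 42 = 6·(7), so 6 | h(1).
Suppose the result is true for m = i, i.e. 6 | h(i). Then
h(i+1) − 9·h(i) = (2·3^(i+1) + 4·9^(i+1)) − 9·(2·3^i + 4·9^i) = (2)·3^i·(3 − 9) = (-12)·3^i. Since 6 | h(i) by the inductive hypothesis, 6 | 9·h(i); and 6 | -12 since -12 = 6·-2. Therefore 6 | h(i+1).
By induction, the statement is established for all m ≥ 1.
Therefore the largest such d is 6.

d = 6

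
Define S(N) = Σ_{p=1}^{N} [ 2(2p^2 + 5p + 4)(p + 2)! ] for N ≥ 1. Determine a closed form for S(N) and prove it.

We claim S(N) = (4N + 2)(N + 3)! - 12 for all N ≥ 1.
Base case (N = 1): S(1) = 132, and the closed form gives 132. They agree.
For the inductive step, assume it holds for an arbitrary p ≥ 1, so S(p) = (4p + 2)(p + 3)! - 12.
Then S(p+1) = S(p) + (2(2p^2 + 9p + 11)(p + 3)!) = ((4p + 2)(p + 3)! - 12) + (2(2p^2 + 9p + 11)(p + 3)!).
Simplifying, S(p+1) = (4(p+1) + 2)((p+1) + 3)! - 12,
which is the closed form with N = p+1.
By induction, the statement is established for all N ≥ 1.

S(N) = (4N + 2)(N + 3)! - 12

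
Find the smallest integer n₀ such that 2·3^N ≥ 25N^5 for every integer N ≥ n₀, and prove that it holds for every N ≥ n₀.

At N = 14: 9565938 < 13445600, so the inequality fails and n₀ ≥ 15. We prove 2·3^N ≥ 25N^5 for all N ≥ 15.
When N = 15: 2·3^N = 28697814 and 25N^5 = 18984375, so 28697814 ≥ 18984375.
Inductive step: suppose the statement holds for some m ≥ 15, so 2·3^m ≥ 25m^5.
Then 2·3^(m + 1) = 3·(2·3^m) ≥ 3·(25m^5).
Also, for m ≥ 15 we have 3·(25m^5) ≥ 25(m+1)^5, since 3 ≥ (1 + 1/m)^5 for all m ≥ 15.
Combining, 2·3^(m + 1) ≥ 25(m+1)^5.
This completes the induction.
Hence the smallest such n₀ is 15.

n₀ = 15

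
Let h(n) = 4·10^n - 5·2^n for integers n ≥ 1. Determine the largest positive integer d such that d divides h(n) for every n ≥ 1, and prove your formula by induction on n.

d = 10

Computing the first values: h(1) = 30 and h(2) = 380; gcd(30, 380) = 10, so d ≤ 10.
We prove 10 | 4·10^n - 5·2^n for all n ≥ 1 by induction on n.
For the base case n = 1: h(1) = 30 = 10·(3), so 10 | h(1).
For the inductive step, assume it holds for an arbitrary i ≥ 1, i.e. 10 | h(i). Then
h(i+1) − 10·h(i) = (4·10^(i+1) - 5·2^(i+1)) − 10·(4·10^i - 5·2^i) = (-5)·2^i·(2 − 10) = (40)·2^i. Since 10 | h(i) by the inductive hypothesis, 10 | 10·h(i); and 10 | 40 since 40 = 10·4. Therefore 10 | h(i+1).
This completes the induction.
Therefore the largest such d is 10.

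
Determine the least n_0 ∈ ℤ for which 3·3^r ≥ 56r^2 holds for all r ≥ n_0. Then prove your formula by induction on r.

At r = 5: 729 < 1400, so the inequality fails and n_0 ≥ 6. We prove 3·3^r ≥ 56r^2 for all r ≥ 6.
Base step (r = 6): 3·3^r = 2187 and 56r^2 = 2016, so 2187 ≥ 2016.
Inductive step: assume the claim holds for r = p, so 3·3^p ≥ 56p^2.
Then 3·3^(p + 1) = 3·(3·3^p) ≥ 3·(56p^2).
Also, for p ≥ 6 we have 3·(56p^2) ≥ 56(p+1)^2, since 3 ≥ (1 + 1/p)^2 for all p ≥ 6.
Combining, 3·3^(p + 1) ≥ 56(p+1)^2.
By induction, the statement is established for all r ≥ 6.
Hence the smallest such n_0 is 6.

n_0 = 6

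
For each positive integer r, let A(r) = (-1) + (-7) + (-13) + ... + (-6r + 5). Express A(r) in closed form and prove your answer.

A(r) = -r(3r - 2)

We claim A(r) = -r(3r - 2) for all r ≥ 1.
For the base case r = 1: A(1) = -1, and the closed form gives -1. They agree.
For the inductive step, assume it holds for an arbitrary i ≥ 1, so A(i) = i(-3i + 2).
Then A(i+1) = A(i) + (-6i - 1) = (i(-3i + 2)) + (-6i - 1).
Simplifying, A(i+1) = -(i + 1)(3i + 1) = -(i+1)(3(i+1) - 2),
which is the closed form with r = i+1.
This completes the induction.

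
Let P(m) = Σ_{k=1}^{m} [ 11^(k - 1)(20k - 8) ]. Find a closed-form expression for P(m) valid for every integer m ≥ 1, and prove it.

We claim P(m) = 11^m(2m - 1) + 1 for all m ≥ 1.
Base step (m = 1): P(1) = 12, and the closed form gives 12. They agree.
For the inductive step, assume it holds for an arbitrary k ≥ 1, so P(k) = 11^k(2k - 1) + 1.
Then P(k+1) = P(k) + (11^k(20k + 12)) = (11^k(2k - 1) + 1) + (11^k(20k + 12)).
Simplifying, P(k+1) = 22·11^k·k + 11·11^k + 1 = 11^(k+1)(2(k+1) - 1) + 1,
which is the closed form with m = k+1.
Hence, by induction on m, the claim holds for every m ≥ 1.

P(m) = 11^m(2m - 1) + 1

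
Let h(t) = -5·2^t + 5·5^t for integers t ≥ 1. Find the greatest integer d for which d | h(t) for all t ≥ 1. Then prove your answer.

d = 15

Computing the first values: h(1) = 15 and h(2) = 105; gcd(15, 105) = 15, so d ≤ 15.
We prove 15 | -5·2^t + 5·5^t for all t ≥ 1 by induction on t.
Base case (t = 1): h(1) = 15 = 15·(1), so 15 | h(1).
For the inductive step, assume it holds for an arbitrary k ≥ 1, i.e. 15 | h(k). Then
h(k+1) − 5·h(k) = (-5·2^(k+1) + 5·5^(k+1)) − 5·(-5·2^k + 5·5^k) = (-5)·2^k·(2 − 5) = (15)·2^k. Since 15 | h(k) by the inductive hypothesis, 15 | 5·h(k); and 15 | 15 since 15 = 15·1. Therefore 15 | h(k+1).
By induction, the statement is established for all t ≥ 1.
Therefore the largest such d is 15.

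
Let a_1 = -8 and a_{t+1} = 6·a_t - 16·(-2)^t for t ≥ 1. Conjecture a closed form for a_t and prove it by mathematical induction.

Computing the first terms: a_1 = -8, a_2 = -16, a_3 = -160. This suggests a_t = -(-2)^(t + 1) - 4·6^(t - 1).
Base case (t = 1): the formula gives -8 = -8 = a_1.
Inductive step: suppose the statement holds for some p ≥ 1, so a_p = -(-2)^(p + 1) - 4·6^(p - 1).
Then a_{p+1} = 6·a_p - 16·(-2)^p = 6·(-(-2)^(p + 1) - 4·6^(p - 1)) - 16·(-2)^p = -(-2)^(p + 2) - 4·6^p = -(-2)^((p+1) + 1) - 4·6^((p+1) - 1),
which is the claimed formula at t = p+1.
By induction, the statement is established for all t ≥ 1.

a_t = -(-2)^(t + 1) - 4·6^(t - 1)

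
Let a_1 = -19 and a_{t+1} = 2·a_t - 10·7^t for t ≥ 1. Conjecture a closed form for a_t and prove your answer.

Computing the first terms: a_1 = -19, a_2 = -108, a_3 = -706. This suggests a_t = -5·2^(t - 1) - 2·7^t.
Base step (t = 1): the formula gives -19 = -19 = a_1.
Suppose the result is true for t = p, so a_p = -5·2^(p - 1) - 2·7^p.
Then a_{p+1} = 2·a_p - 10·7^p = 2·(-5·2^(p - 1) - 2·7^p) - 10·7^p = -5·2^p - 2·7^(p + 1) = -5·2^((p+1) - 1) - 2·7^(p+1),
which is the claimed formula at t = p+1.
This completes the induction.

a_t = -5·2^(t - 1) - 2·7^t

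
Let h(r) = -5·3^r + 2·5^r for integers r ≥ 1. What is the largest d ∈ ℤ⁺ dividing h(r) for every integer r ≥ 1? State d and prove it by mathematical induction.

Computing the first values: h(1) = -5 and h(2) = 5; gcd(-5, 5) = 5, so d ≤ 5.
We prove 5 | -5·3^r + 2·5^r for all r ≥ 1 by induction on r.
When r = 1: h(1) = -5 = 5·(-1), so 5 | h(1).
Inductive step: assume the claim holds for r = j, i.e. 5 | h(j). Then
h(j+1) − 5·h(j) = (-5·3^(j+1) + 2·5^(j+1)) − 5·(-5·3^j + 2·5^j) = (-5)·3^j·(3 − 5) = (10)·3^j. Since 5 | h(j) by the inductive hypothesis, 5 | 5·h(j); and 5 | 10 since 10 = 5·2. Therefore 5 | h(j+1).
Hence, by induction on r, the claim holds for every r ≥ 1.
Therefore the largest such d is 5.

d = 5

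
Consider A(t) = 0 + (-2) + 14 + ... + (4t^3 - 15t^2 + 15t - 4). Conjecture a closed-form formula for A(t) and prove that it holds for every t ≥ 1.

We claim A(t) = t(t - 1)(t^2 - 2t - 1) for all t ≥ 1.
When t = 1: A(1) = 0, and the closed form gives 0. They agree.
For the inductive step, assume it holds for an arbitrary k ≥ 1, so A(k) = k(k^3 - 3k^2 + k + 1).
Then A(k+1) = A(k) + (k(4k^2 - 3k - 3)) = (k(k^3 - 3k^2 + k + 1)) + (k(4k^2 - 3k - 3)).
Simplifying, A(k+1) = k(k + 1)(k^2 - 2) = (k+1)((k+1) - 1)((k+1)^2 - 2(k+1) - 1),
which is the closed form with t = k+1.
This completes the induction.

A(t) = t(t - 1)(t^2 - 2t - 1)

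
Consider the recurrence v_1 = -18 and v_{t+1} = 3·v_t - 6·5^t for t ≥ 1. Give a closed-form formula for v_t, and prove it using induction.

v_t = -3^t - 3·5^t

Computing the first terms: v_1 = -18, v_2 = -84, v_3 = -402. This suggests v_t = -3^t - 3·5^t.
Base step (t = 1): the formula gives -18 = -18 = v_1.
Inductive step: suppose the statement holds for some r ≥ 1, so v_r = -3^r - 3·5^r.
Then v_{r+1} = 3·v_r - 6·5^r = 3·(-3^r - 3·5^r) - 6·5^r = -3^(r + 1) - 3·5^(r + 1),
which is the claimed formula at t = r+1.
By induction, the statement is established for all t ≥ 1.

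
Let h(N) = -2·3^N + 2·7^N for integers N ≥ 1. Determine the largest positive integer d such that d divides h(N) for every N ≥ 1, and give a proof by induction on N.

Computing the first values: h(1) = 8 and h(2) = 80; gcd(8, 80) = 8, so d ≤ 8.
We prove 8 | -2·3^N + 2·7^N for all N ≥ 1 by induction on N.
Base step (N = 1): h(1) = 8 = 8·(1), so 8 | h(1).
Suppose the result is true for N = m, i.e. 8 | h(m). Then
h(m+1) − 7·h(m) = (-2·3^(m+1) + 2·7^(m+1)) − 7·(-2·3^m + 2·7^m) = (-2)·3^m·(3 − 7) = (8)·3^m. Since 8 | h(m) by the inductive hypothesis, 8 | 7·h(m); and 8 | 8 since 8 = 8·1. Therefore 8 | h(m+1).
This completes the induction.
Therefore the largest such d is 8.

d = 8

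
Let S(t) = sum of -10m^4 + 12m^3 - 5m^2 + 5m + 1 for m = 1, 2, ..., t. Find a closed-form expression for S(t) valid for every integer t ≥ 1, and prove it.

S(t) = -t(2t^2 - 3)(t^2 + t + 1)

We claim S(t) = -t(2t^2 - 3)(t^2 + t + 1) for all t ≥ 1.
Base step (t = 1): S(1) = 3, and the closed form gives 3. They agree.
Suppose the result is true for t = m, so S(m) = m(-2m^4 - 2m^3 + m^2 + 3m + 3).
Then S(m+1) = S(m) + (-10m^4 - 28m^3 - 29m^2 - 9m + 3) = (m(-2m^4 - 2m^3 + m^2 + 3m + 3)) + (-10m^4 - 28m^3 - 29m^2 - 9m + 3).
Simplifying, S(m+1) = -(m + 1)(m^2 + 3m + 3)(2m^2 + 4m - 1) = -(m+1)(2(m+1)^2 - 3)((m+1)^2 + (m+1) + 1),
which is the closed form with t = m+1.
Hence, by induction on t, the claim holds for every t ≥ 1.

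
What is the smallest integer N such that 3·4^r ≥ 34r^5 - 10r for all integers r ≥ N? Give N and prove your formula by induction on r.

At r = 10: 3145728 < 3399900, so the inequality fails and N ≥ 11. We prove 3·4^r ≥ 34r^5 - 10r for all r ≥ 11.
For the base case r = 11: 3·4^r = 12582912 and 34r^5 - 10r = 5475624, so 12582912 ≥ 5475624.
Inductive step: assume the claim holds for r = k, so 3·4^k ≥ 34k^5 - 10k.
Then 3·4^(k + 1) = 4·(3·4^k) ≥ 4·(34k^5 - 10k).
Also, for k ≥ 11 we have 4·(34k^5 - 10k) ≥ 34(k+1)^5 - 10(k+1), since 4·(34k^5 - 10k) − (34(k+1)^5 - 10(k+1)) = 102k^5 - 170k^4 - 340k^3 - 340k^2 - 200k - 24, which is nonnegative for all k ≥ 11.
Combining, 3·4^(k + 1) ≥ 34(k+1)^5 - 10(k+1).
By the principle of mathematical induction, the result holds for all r ≥ 11.
Hence the smallest such N is 11.

N = 11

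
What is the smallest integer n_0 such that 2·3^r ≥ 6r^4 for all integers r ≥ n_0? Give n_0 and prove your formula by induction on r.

At r = 8: 13122 < 24576, so the inequality fails and n_0 ≥ 9. We prove 2·3^r ≥ 6r^4 for all r ≥ 9.
For the base case r = 9: 2·3^r = 39366 and 6r^4 = 39366, so 39366 ≥ 39366.
Inductive step: suppose the statement holds for some p ≥ 9, so 2·3^p ≥ 6p^4.
Then 2·3^(p + 1) = 3·(2·3^p) ≥ 3·(6p^4).
Also, for p ≥ 9 we have 3·(6p^4) ≥ 6(p+1)^4, since 3 ≥ (1 + 1/p)^4 for all p ≥ 9.
Combining, 2·3^(p + 1) ≥ 6(p+1)^4.
Hence, by induction on r, the claim holds for every r ≥ 9.
Hence the smallest such n_0 is 9.

n_0 = 9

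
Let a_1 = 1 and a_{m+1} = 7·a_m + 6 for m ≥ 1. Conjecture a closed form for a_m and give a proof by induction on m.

Computing the first terms: a_1 = 1, a_2 = 13, a_3 = 97. This suggests a_m = 2·7^(m - 1) - 1.
For the base case m = 1: the formula gives 1 = 1 = a_1.
For the inductive step, assume it holds for an arbitrary k ≥ 1, so a_k = 2·7^(k - 1) - 1.
Then a_{k+1} = 7·a_k + 6 = 7·(2·7^(k - 1) - 1) + 6 = 2·7^k - 1 = 2·7^((k+1) - 1) - 1,
which is the claimed formula at m = k+1.
By induction, the statement is established for all m ≥ 1.

a_m = 2·7^(m - 1) - 1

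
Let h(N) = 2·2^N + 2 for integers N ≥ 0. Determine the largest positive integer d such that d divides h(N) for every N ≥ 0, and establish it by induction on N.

d = 2

Computing the first values: h(0) = 4 and h(1) = 6; gcd(4, 6) = 2, so d ≤ 2.
We prove 2 | 2·2^N + 2 for all N ≥ 0 by induction on N.
For the base case N = 0: h(0) = 4 = 2·(2), so 2 | h(0).
Inductive step: assume the claim holds for N = r, i.e. 2 | h(r). Then
h(r+1) = 2·2^(r+1) + 2 = 2·(2·2^r + 2) - 2 = 2·h(r) - 2. The first term is divisible by 2 by the inductive hypothesis, and -2 is divisible by 2. Hence 2 | h(r+1).
Hence, by induction on N, the claim holds for every N ≥ 0.
Therefore the largest such d is 2.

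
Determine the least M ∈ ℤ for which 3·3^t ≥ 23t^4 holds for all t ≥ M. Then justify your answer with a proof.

M = 11

At t = 10: 177147 < 230000, so the inequality fails and M ≥ 11. We prove 3·3^t ≥ 23t^4 for all t ≥ 11.
When t = 11: 3·3^t = 531441 and 23t^4 = 336743, so 531441 ≥ 336743.
Inductive step: assume the claim holds for t = j, so 3·3^j ≥ 23j^4.
Then 3·3^(j + 1) = 3·(3·3^j) ≥ 3·(23j^4).
Also, for j ≥ 11 we have 3·(23j^4) ≥ 23(j+1)^4, since 3 ≥ (1 + 1/j)^4 for all j ≥ 11.
Combining, 3·3^(j + 1) ≥ 23(j+1)^4.
Hence, by induction on t, the claim holds for every t ≥ 11.
Hence the smallest such M is 11.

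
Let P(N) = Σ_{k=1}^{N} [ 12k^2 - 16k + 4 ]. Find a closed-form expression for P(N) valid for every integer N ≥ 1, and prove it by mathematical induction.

We claim P(N) = 2N(N - 1)(2N + 1) for all N ≥ 1.
Base case (N = 1): P(1) = 0, and the closed form gives 0. They agree.
For the inductive step, assume it holds for an arbitrary k ≥ 1, so P(k) = 2k(2k^2 - k - 1).
Then P(k+1) = P(k) + (4k(3k + 2)) = (2k(2k^2 - k - 1)) + (4k(3k + 2)).
Simplifying, P(k+1) = 2k(k + 1)(2k + 3) = 2(k+1)((k+1) - 1)(2(k+1) + 1),
which is the closed form with N = k+1.
By the principle of mathematical induction, the result holds for all N ≥ 1.

P(N) = 2N(N - 1)(2N + 1)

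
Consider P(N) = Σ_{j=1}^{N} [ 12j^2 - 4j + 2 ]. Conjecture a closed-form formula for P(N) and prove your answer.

P(N) = 2N(2N^2 + 2N + 1)

We claim P(N) = 2N(2N^2 + 2N + 1) for all N ≥ 1.
Base step (N = 1): P(1) = 10, and the closed form gives 10. They agree.
Suppose the result is true for N = j, so P(j) = 2j(2j^2 + 2j + 1).
Then P(j+1) = P(j) + (12j^2 + 20j + 10) = (2j(2j^2 + 2j + 1)) + (12j^2 + 20j + 10).
Simplifying, P(j+1) = 2(j + 1)(2j^2 + 6j + 5) = 2(j+1)(2(j+1)^2 + 2(j+1) + 1),
which is the closed form with N = j+1.
This completes the induction.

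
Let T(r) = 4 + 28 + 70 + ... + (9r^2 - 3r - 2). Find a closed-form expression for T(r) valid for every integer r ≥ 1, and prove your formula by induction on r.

We claim T(r) = r(3r^2 + 3r - 2) for all r ≥ 1.
Base step (r = 1): T(1) = 4, and the closed form gives 4. They agree.
Inductive step: suppose the statement holds for some p ≥ 1, so T(p) = p(3p^2 + 3p - 2).
Then T(p+1) = T(p) + (9p^2 + 15p + 4) = (p(3p^2 + 3p - 2)) + (9p^2 + 15p + 4).
Simplifying, T(p+1) = (p + 1)(3p^2 + 9p + 4) = (p+1)(3(p+1)^2 + 3(p+1) - 2),
which is the closed form with r = p+1.
By the principle of mathematical induction, the result holds for all r ≥ 1.

T(r) = r(3r^2 + 3r - 2)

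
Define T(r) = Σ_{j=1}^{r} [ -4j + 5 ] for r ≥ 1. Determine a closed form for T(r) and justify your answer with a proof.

T(r) = -r(2r - 3)

We claim T(r) = -r(2r - 3) for all r ≥ 1.
When r = 1: T(1) = 1, and the closed form gives 1. They agree.
Inductive step: assume the claim holds for r = j, so T(j) = j(-2j + 3).
Then T(j+1) = T(j) + (-4j + 1) = (j(-2j + 3)) + (-4j + 1).
Simplifying, T(j+1) = -(j + 1)(2j - 1) = -(j+1)(2(j+1) - 3),
which is the closed form with r = j+1.
Hence, by induction on r, the claim holds for every r ≥ 1.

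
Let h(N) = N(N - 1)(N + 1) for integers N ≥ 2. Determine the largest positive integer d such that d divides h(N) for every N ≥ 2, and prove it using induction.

d = 6

Computing the first values: h(2) = 6 and h(3) = 24; gcd(6, 24) = 6, so d ≤ 6.
We prove 6 | N(N - 1)(N + 1) for all N ≥ 2 by induction on N.
When N = 2: h(2) = 6 = 6·(1), so 6 | h(2).
Suppose the result is true for N = i, i.e. 6 | h(i). Then
h(i+1) − h(i) = i·(i+1)·(i+2) − (i-1)·i·(i+1) = i·(i+1)·[(i+2) − (i-1)] = 3·i·(i+1). The product of 2 consecutive integers is divisible by (2)! = 2, so h(i+1) − h(i) is divisible by 3·2 = 6. By the inductive hypothesis 6 | h(i), hence 6 | h(i+1).
Hence, by induction on N, the claim holds for every N ≥ 2.
Therefore the largest such d is 6.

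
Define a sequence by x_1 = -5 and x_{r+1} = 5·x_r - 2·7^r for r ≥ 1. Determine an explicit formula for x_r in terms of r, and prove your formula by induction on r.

x_r = 2·5^(r - 1) - 7^r

Computing the first terms: x_1 = -5, x_2 = -39, x_3 = -293. This suggests x_r = 2·5^(r - 1) - 7^r.
When r = 1: the formula gives -5 = -5 = x_1.
Suppose the result is true for r = i, so x_i = 2·5^(i - 1) - 7^i.
Then x_{i+1} = 5·x_i - 2·7^i = 5·(2·5^(i - 1) - 7^i) - 2·7^i = 2·5^i - 7^(i + 1) = 2·5^((i+1) - 1) - 7^(i+1),
which is the claimed formula at r = i+1.
By induction, the statement is established for all r ≥ 1.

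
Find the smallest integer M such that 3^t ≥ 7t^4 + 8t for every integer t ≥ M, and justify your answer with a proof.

M = 11

At t = 10: 59049 < 70080, so the inequality fails and M ≥ 11. We prove 3^t ≥ 7t^4 + 8t for all t ≥ 11.
For the base case t = 11: 3^t = 177147 and 7t^4 + 8t = 102575, so 177147 ≥ 102575.
Inductive step: suppose the statement holds for some r ≥ 11, so 3^r ≥ 7r^4 + 8r.
Then 3^(r + 1) = 3·(3^r) ≥ 3·(7r^4 + 8r).
Also, for r ≥ 11 we have 3·(7r^4 + 8r) ≥ 7(r+1)^4 + 8(r+1), since 3·(7r^4 + 8r) − (7(r+1)^4 + 8(r+1)) = 14r^4 - 28r^3 - 42r^2 - 12r - 15, which is nonnegative for all r ≥ 11.
Combining, 3^(r + 1) ≥ 7(r+1)^4 + 8(r+1).
Hence, by induction on t, the claim holds for every t ≥ 11.
Hence the smallest such M is 11.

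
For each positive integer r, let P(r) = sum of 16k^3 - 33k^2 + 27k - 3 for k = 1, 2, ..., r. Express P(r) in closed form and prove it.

We claim P(r) = r(4r^3 - 3r^2 + r + 5) for all r ≥ 1.
Base case (r = 1): P(1) = 7, and the closed form gives 7. They agree.
Inductive step: assume the claim holds for r = k, so P(k) = k(4k^3 - 3k^2 + k + 5).
Then P(k+1) = P(k) + (16k^3 + 15k^2 + 9k + 7) = (k(4k^3 - 3k^2 + k + 5)) + (16k^3 + 15k^2 + 9k + 7).
Simplifying, P(k+1) = (k + 1)(4k^3 + 9k^2 + 7k + 7) = (k+1)(4(k+1)^3 - 3(k+1)^2 + (k+1) + 5),
which is the closed form with r = k+1.
By the principle of mathematical induction, the result holds for all r ≥ 1.

P(r) = r(4r^3 - 3r^2 + r + 5)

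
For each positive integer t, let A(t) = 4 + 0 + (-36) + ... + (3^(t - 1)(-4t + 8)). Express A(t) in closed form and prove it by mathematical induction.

A(t) = 3^t(-2t + 5) - 5

We claim A(t) = 3^t(-2t + 5) - 5 for all t ≥ 1.
Base step (t = 1): A(1) = 4, and the closed form gives 4. They agree.
Inductive step: suppose the statement holds for some r ≥ 1, so A(r) = 3^r(-2r + 5) - 5.
Then A(r+1) = A(r) + (4·3^r(-r + 1)) = (3^r(-2r + 5) - 5) + (4·3^r(-r + 1)).
Simplifying, A(r+1) = -6·3^r·r + 9·3^r - 5 = 3^(r+1)(-2(r+1) + 5) - 5,
which is the closed form with t = r+1.
By the principle of mathematical induction, the result holds for all t ≥ 1.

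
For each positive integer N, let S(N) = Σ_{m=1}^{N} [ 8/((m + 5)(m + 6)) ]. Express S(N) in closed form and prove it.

We claim S(N) = 4N/(3(N + 6)) for all N ≥ 1.
Base step (N = 1): S(1) = 4/21, and the closed form gives 4/21. They agree.
Suppose the result is true for N = m, so S(m) = 4m/(3(m + 6)).
Then S(m+1) = S(m) + (8/((m + 6)(m + 7))) = (4m/(3(m + 6))) + (8/((m + 6)(m + 7))).
Simplifying, S(m+1) = 4(m + 1)/(3(m + 7)) = 4(m+1)/(3((m+1) + 6)),
which is the closed form with N = m+1.
Hence, by induction on N, the claim holds for every N ≥ 1.

S(N) = 4N/(3(N + 6))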